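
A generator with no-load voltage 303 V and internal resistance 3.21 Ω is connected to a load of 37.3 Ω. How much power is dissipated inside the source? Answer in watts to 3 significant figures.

The internal resistance carries the same current as the load; P_int = I²r.
I = ε / (r + R) = 303 / (3.21 + 37.3) = 7.480 A
P_int = I² r = (7.480)² × 3.21 = 179.6 W

180 W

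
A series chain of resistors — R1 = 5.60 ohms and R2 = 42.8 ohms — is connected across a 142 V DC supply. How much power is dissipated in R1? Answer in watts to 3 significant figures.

The current is common to all series resistors; compute it, then apply P = I²R for the target.
R_total = 5.60 + 42.8 = 48.40 Ω
I = V / R_total = 142 / 48.40 = 2.934 A
P_R1 = I² × R1 = (2.934)² × 5.60 = 48.20 W

48.2 W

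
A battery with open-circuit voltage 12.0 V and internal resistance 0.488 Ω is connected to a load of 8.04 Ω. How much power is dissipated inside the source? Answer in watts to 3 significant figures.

0.966 W

r is in series with the load, so it carries the full circuit current — the loss in it is I²r.
I = ε / (r + R) = 12.0 / (0.488 + 8.04) = 1.407 A
P_int = I² r = (1.407)² × 0.488 = 0.9662 W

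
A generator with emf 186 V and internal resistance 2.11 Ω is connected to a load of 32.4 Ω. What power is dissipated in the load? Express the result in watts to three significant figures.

941 W

The internal resistance and the load are in series, so the same I flows through both; get I from ε/(r+R), then I²R for the load.
I = ε / (r + R) = 186 / (2.11 + 32.4) = 5.390 A
P_load = I² R = (5.390)² × 32.4 = 941.2 W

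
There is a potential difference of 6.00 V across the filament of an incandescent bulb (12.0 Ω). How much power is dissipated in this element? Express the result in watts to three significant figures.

3.00 W

We know the drop across the element and its resistance — P = V²/R, one step.
P = (6.00 V)² / 12.0 Ω = 3.000 W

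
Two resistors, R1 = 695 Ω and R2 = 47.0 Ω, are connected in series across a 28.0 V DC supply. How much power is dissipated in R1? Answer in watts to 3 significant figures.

0.990 W

Series elements share the same current, so find I first, then use P = I²R.
R_total = 695 + 47.0 = 742.0 Ω
I = V / R_total = 28.0 / 742.0 = 0.03774 A
P_R1 = I² × R1 = (0.03774)² × 695 = 0.9897 W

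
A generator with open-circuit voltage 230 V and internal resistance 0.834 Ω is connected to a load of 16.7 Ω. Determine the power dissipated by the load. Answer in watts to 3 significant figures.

Load and internal resistance form a series loop — compute the loop current, then the load power via I²R.
I = ε / (r + R) = 230 / (0.834 + 16.7) = 13.12 A
P_load = I² R = (13.12)² × 16.7 = 2873 W

2870 W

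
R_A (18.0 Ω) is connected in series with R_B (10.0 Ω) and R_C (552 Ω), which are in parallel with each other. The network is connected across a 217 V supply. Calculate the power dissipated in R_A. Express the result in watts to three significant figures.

1090 W

Collapse R_B‖R_C to a single equivalent, reducing the network to two series elements.
R_p = (10.0×552)/(10.0+552) = 9.822 Ω
R_total = 18.0 + 9.822 = 27.82 Ω
I = V / R_total = 217 / 27.82 = 7.800 A
R_A is in the main series path, so its power is I²R_A.
P_R_A = (7.800)² × 18.0 = 1095 W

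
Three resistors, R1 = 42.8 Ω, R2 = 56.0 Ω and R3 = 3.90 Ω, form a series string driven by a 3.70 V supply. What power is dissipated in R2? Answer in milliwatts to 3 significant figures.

72.7 mW

Every series element carries the same I. Get I from the total resistance, then P = I² × R2.
R_total = 42.8 + 56.0 + 3.90 = 102.7 Ω
I = V / R_total = 3.70 / 102.7 = 0.03603 A
P_R2 = I² × R2 = (0.03603)² × 56.0 = 0.07269 W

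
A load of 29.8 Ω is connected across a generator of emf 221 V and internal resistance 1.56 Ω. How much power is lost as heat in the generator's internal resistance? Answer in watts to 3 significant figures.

The internal resistance carries the same current as the load; P_int = I²r.
I = ε / (r + R) = 221 / (1.56 + 29.8) = 7.047 A
P_int = I² r = (7.047)² × 1.56 = 77.47 W

77.5 W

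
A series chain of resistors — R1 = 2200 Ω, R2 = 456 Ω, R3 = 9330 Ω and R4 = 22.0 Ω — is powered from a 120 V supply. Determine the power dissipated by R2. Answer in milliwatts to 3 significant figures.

45.5 mW

The current is common to all series resistors; compute it, then apply P = I²R for the target.
R_total = 2200 + 456 + 9330 + 22.0 = 12010 Ω
I = V / R_total = 120 / 12010 = 0.009993 A
P_R2 = I² × R2 = (0.009993)² × 456 = 0.04554 W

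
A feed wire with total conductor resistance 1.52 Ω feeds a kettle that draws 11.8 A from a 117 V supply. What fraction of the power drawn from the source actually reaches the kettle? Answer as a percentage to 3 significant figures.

84.7 %

The feed wire carries the full 11.8 A.
P_line = I² R_line = (11.80)² × 1.52 = 211.6 W
P_source = V I = 117 × 11.80 = 1381 W; P_load = 1169 W
η = P_load / P_source = 1169 / 1381 = 0.8467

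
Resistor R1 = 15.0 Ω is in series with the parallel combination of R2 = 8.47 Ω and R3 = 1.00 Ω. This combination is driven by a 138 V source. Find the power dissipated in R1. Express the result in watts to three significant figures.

1130 W

Reduce the parallel pair to R_p first; the network is then a simple series string.
R_p = (8.47×1.00)/(8.47+1.00) = 0.8944 Ω
R_total = 15.0 + 0.8944 = 15.89 Ω
I = V / R_total = 138 / 15.89 = 8.682 A
All the current flows through R1; use P = I²R.
P_R1 = (8.682)² × 15.0 = 1131 W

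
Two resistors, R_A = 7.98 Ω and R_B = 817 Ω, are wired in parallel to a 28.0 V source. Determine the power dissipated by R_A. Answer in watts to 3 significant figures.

98.2 W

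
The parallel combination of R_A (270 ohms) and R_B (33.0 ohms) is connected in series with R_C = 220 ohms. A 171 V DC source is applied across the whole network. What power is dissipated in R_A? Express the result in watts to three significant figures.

1.51 W

Combine R_A and R_B into their parallel equivalent first, reducing the network to two series resistors.
R_p = (270×33.0)/(270+33.0) = 29.41 Ω
R_total = R_p + 220 = 29.41 + 220 = 249.4 Ω
I = V / R_total = 171 / 249.4 = 0.6856 A
Voltage across the parallel pair: V_p = I × R_p = 0.6856 × 29.41 = 20.16 V
R_A has V_p across it, so P = V_p²/R_A.
P_R_A = (20.16)² / 270 = 1.506 W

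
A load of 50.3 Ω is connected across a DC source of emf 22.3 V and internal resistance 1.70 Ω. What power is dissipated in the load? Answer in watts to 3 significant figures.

9.25 W

Find the circuit current first, then P = I²R for the load (series elements share I).
I = ε / (r + R) = 22.3 / (1.70 + 50.3) = 0.4288 A
P_load = I² R = (0.4288)² × 50.3 = 9.251 W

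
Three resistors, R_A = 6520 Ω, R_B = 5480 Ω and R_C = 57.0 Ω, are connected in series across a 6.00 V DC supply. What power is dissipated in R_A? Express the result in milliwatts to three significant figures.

In a series string the same current flows through every resistor — find that current, then P = I²R for the one we want.
R_total = 6520 + 5480 + 57.0 = 12060 Ω
I = V / R_total = 6.00 / 12060 = 0.0004976 A
P_R_A = I² × R_A = (0.0004976)² × 6520 = 0.001615 W

1.61 mW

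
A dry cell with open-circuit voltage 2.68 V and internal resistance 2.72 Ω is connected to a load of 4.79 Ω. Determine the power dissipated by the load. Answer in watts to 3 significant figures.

0.610 W

Find the circuit current first, then P = I²R for the load (series elements share I).
I = ε / (r + R) = 2.68 / (2.72 + 4.79) = 0.3569 A
P_load = I² R = (0.3569)² × 4.79 = 0.6100 W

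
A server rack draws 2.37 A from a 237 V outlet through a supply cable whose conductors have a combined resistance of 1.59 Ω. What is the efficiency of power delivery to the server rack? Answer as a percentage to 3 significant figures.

98.4 %

The supply cable carries the full 2.37 A.
P_line = I² R_line = (2.370)² × 1.59 = 8.931 W
P_source = V I = 237 × 2.370 = 561.7 W; P_load = 552.8 W
η = P_load / P_source = 552.8 / 561.7 = 0.9841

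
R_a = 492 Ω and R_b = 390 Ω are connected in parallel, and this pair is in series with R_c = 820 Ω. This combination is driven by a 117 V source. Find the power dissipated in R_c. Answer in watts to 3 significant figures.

First find R_p for the parallel pair, then treat R_p + R_c as a series loop.
R_p = (492×390)/(492+390) = 217.6 Ω
R_total = R_p + 820 = 217.6 + 820 = 1038 Ω
I = V / R_total = 117 / 1038 = 0.1128 A
R_c is the series element, so its power is I²R.
P_R_c = (0.1128)² × 820 = 10.43 W

10.4 W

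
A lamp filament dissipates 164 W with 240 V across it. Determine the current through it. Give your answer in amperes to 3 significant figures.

0.683 A

The two known quantities fix the third via I = P / V.
I = 164 / 240 = 0.6833 A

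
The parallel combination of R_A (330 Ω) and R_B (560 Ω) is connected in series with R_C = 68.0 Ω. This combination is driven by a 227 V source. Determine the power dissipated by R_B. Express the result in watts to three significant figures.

52.2 W

First find R_p for the parallel pair, then treat R_p + R_C as a series loop.
R_p = (330×560)/(330+560) = 207.6 Ω
R_total = R_p + 68.0 = 207.6 + 68.0 = 275.6 Ω
I = V / R_total = 227 / 275.6 = 0.8235 A
Voltage across the parallel pair: V_p = I × R_p = 0.8235 × 207.6 = 171.0 V
R_B sits across V_p; its power is V_p²/R.
P_R_B = (171.0)² / 560 = 52.22 W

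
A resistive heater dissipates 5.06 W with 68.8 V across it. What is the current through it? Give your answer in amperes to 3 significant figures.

0.0735 A

From P = V I = I²R = V²/R, with the two given quantities we get I = P / V.
I = 5.06 / 68.8 = 0.07355 A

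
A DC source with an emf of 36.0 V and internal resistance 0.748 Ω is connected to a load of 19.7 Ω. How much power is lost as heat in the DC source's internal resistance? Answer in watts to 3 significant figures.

The source's internal resistance is just another series element carrying I; its dissipation is I²r.
I = ε / (r + R) = 36.0 / (0.748 + 19.7) = 1.761 A
P_int = I² r = (1.761)² × 0.748 = 2.318 W

2.32 W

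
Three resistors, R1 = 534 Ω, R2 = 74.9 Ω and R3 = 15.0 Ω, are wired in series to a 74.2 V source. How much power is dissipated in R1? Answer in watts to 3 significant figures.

7.55 W

Every series element carries the same I. Get I from the total resistance, then P = I² × R1.
R_total = 534 + 74.9 + 15.0 = 623.9 Ω
I = V / R_total = 74.2 / 623.9 = 0.1189 A
P_R1 = I² × R1 = (0.1189)² × 534 = 7.553 W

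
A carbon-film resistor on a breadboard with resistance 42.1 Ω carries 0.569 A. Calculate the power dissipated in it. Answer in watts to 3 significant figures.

13.6 W

Knowing I and R, the power is just I²R — no need to find V first.
P = (0.5690 A)² × 42.1 Ω = 13.63 W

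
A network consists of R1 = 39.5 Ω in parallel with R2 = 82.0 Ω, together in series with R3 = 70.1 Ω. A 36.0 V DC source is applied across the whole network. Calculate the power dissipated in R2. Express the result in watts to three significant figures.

First find R_p for the parallel pair, then treat R_p + R3 as a series loop.
R_p = (39.5×82.0)/(39.5+82.0) = 26.66 Ω
R_total = R_p + 70.1 = 26.66 + 70.1 = 96.76 Ω
I = V / R_total = 36.0 / 96.76 = 0.3721 A
Voltage across the parallel pair: V_p = I × R_p = 0.3721 × 26.66 = 9.919 V
Use P = V²/R for R2 with V = V_p.
P_R2 = (9.919)² / 82.0 = 1.200 W

1.20 W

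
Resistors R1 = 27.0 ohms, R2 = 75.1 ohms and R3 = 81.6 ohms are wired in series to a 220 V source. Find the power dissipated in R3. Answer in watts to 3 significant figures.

117 W

The current is common to all series resistors; compute it, then apply P = I²R for the target.
R_total = 27.0 + 75.1 + 81.6 = 183.7 Ω
I = V / R_total = 220 / 183.7 = 1.198 A
P_R3 = I² × R3 = (1.198)² × 81.6 = 117.0 W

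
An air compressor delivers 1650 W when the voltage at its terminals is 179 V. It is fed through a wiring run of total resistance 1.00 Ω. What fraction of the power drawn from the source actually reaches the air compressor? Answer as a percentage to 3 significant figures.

I = P / V = 1650 / 179 = 9.218 A through the wiring run.
P_line = I² R_line = (9.218)² × 1.00 = 84.97 W
P_source = P_load + P_line = 1650 + 84.97 = 1735 W
η = P_load / P_source = 1650 / 1735 = 0.9510

95.1 %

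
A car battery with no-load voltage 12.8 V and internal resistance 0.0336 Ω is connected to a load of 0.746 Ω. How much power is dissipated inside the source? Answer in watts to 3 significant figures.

9.06 W

Internal loss is I²r, with I set by the total series resistance r+R.
I = ε / (r + R) = 12.8 / (0.0336 + 0.746) = 16.42 A
P_int = I² r = (16.42)² × 0.0336 = 9.058 W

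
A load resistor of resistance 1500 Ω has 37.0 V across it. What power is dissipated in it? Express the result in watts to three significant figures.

0.913 W

V and R are stated; P = V²/R avoids computing the current.
P = (37.0 V)² / 1500 Ω = 0.9127 W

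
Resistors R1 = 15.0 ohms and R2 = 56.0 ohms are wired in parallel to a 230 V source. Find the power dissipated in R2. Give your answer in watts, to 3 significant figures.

945 W

R2 sits directly across the source, so P = V²/R with V = 230 V.
P_R2 = V² / R2 = (230)² / 56.0 Ω = 944.6 W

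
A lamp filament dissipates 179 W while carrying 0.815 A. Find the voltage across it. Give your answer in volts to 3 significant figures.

Inverting the appropriate power form: V = P / I.
V = 179 / 0.8150 = 219.6 V

220 V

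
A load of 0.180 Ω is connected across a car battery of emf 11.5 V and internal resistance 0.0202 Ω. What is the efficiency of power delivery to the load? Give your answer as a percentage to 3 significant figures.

89.9 %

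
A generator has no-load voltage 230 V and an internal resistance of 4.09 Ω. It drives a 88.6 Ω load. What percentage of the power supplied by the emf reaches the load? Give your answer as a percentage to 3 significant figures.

Both r and R carry the same current, so the power split is just the resistance split: η = R/(R+r).
η = R / (R + r) = 88.6 / (88.6 + 4.09) = 0.9559

95.6 %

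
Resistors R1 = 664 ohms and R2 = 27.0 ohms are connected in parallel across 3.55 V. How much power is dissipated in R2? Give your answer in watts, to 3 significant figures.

0.467 W

Every branch has 3.55 V across it, so for R2 the power is simply V²/R.
P_R2 = V² / R2 = (3.55)² / 27.0 Ω = 0.4668 W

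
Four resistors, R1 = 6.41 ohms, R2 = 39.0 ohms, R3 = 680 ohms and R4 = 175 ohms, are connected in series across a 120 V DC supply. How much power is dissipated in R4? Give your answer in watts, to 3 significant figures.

3.11 W

In a series string the same current flows through every resistor — find that current, then P = I²R for the one we want.
R_total = 6.41 + 39.0 + 680 + 175 = 900.4 Ω
I = V / R_total = 120 / 900.4 = 0.1333 A
P_R4 = I² × R4 = (0.1333)² × 175 = 3.108 W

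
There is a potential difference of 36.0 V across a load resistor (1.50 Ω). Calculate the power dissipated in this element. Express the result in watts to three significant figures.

V and R are stated; P = V²/R avoids computing the current.
P = (36.0 V)² / 1.50 Ω = 864.0 W

864 W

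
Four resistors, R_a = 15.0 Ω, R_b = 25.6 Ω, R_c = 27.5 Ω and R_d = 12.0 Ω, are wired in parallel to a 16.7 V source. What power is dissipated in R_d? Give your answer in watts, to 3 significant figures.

23.2 W

R_d sits directly across the source, so P = V²/R with V = 16.7 V.
P_R_d = V² / R_d = (16.7)² / 12.0 Ω = 23.24 W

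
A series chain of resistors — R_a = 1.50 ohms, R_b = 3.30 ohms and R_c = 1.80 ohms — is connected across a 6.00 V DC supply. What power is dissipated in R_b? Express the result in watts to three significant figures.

Every series element carries the same I. Get I from the total resistance, then P = I² × R_b.
R_total = 1.50 + 3.30 + 1.80 = 6.600 Ω
I = V / R_total = 6.00 / 6.600 = 0.9091 A
P_R_b = I² × R_b = (0.9091)² × 3.30 = 2.727 W

2.73 W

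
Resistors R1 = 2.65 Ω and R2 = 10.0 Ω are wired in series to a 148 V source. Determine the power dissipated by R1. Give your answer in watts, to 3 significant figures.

363 W

Every series element carries the same I. Get I from the total resistance, then P = I² × R1.
R_total = 2.65 + 10.0 = 12.65 Ω
I = V / R_total = 148 / 12.65 = 11.70 A
P_R1 = I² × R1 = (11.70)² × 2.65 = 362.7 W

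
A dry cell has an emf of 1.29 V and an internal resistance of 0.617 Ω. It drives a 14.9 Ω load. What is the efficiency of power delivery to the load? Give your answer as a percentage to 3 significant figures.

96.0 %

Efficiency is P_load / P_total. With a series r and R sharing the same I, P = I²R for each, so η = R/(R+r).
η = R / (R + r) = 14.9 / (14.9 + 0.617) = 0.9602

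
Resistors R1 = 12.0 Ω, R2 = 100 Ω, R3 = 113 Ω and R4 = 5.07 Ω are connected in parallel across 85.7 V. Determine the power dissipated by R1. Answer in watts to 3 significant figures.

The supply voltage appears across each parallel branch — just use P = V²/R1.
P_R1 = V² / R1 = (85.7)² / 12.0 Ω = 612.0 W

612 W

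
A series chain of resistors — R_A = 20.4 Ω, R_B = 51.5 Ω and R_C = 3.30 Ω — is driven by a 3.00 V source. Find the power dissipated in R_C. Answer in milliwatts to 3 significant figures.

Since the resistors are in series they all carry the loop current I = V/R_total; the power in any one is I²R.
R_total = 20.4 + 51.5 + 3.30 = 75.20 Ω
I = V / R_total = 3.00 / 75.20 = 0.03989 A
P_R_C = I² × R_C = (0.03989)² × 3.30 = 0.005252 W

5.25 mW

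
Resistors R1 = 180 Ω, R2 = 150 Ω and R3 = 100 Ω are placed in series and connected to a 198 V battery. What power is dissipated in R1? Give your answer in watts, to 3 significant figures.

38.2 W

Since the resistors are in series they all carry the loop current I = V/R_total; the power in any one is I²R.
R_total = 180 + 150 + 100 = 430.0 Ω
I = V / R_total = 198 / 430.0 = 0.4605 A
P_R1 = I² × R1 = (0.4605)² × 180 = 38.17 W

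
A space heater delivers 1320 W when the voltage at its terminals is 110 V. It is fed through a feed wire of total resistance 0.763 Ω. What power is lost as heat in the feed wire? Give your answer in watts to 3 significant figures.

The feed wire is a series resistance carrying the load current; its dissipation is I²R_line.
I = P / V = 1320 / 110 = 12.00 A through the feed wire.
P_line = I² R_line = (12.00)² × 0.763 = 109.9 W

110 W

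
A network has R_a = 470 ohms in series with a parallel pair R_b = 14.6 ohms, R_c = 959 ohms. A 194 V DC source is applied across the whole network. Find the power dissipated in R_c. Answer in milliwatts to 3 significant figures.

34.6 mW

First combine the parallel branches into one equivalent R_p, then R_a + R_p is a series pair.
R_p = (14.6×959)/(14.6+959) = 14.38 Ω
R_total = 470 + 14.38 = 484.4 Ω
I = V / R_total = 194 / 484.4 = 0.4005 A
Voltage across the parallel pair: V_p = I × R_p = 0.4005 × 14.38 = 5.760 V
With V_p across R_c, its power is V_p²/R_c.
P_R_c = (5.760)² / 959 = 0.03459 W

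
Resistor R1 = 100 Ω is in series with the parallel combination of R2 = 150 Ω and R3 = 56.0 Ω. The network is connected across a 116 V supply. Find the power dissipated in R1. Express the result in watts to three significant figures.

67.9 W

First combine the parallel branches into one equivalent R_p, then R1 + R_p is a series pair.
R_p = (150×56.0)/(150+56.0) = 40.78 Ω
R_total = 100 + 40.78 = 140.8 Ω
I = V / R_total = 116 / 140.8 = 0.8240 A
All the current flows through R1; use P = I²R.
P_R1 = (0.8240)² × 100 = 67.90 W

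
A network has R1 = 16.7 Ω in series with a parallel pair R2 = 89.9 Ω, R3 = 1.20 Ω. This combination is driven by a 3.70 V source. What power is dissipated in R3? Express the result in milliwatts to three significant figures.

First combine the parallel branches into one equivalent R_p, then R1 + R_p is a series pair.
R_p = (89.9×1.20)/(89.9+1.20) = 1.184 Ω
R_total = 16.7 + 1.184 = 17.88 Ω
I = V / R_total = 3.70 / 17.88 = 0.2069 A
Voltage across the parallel pair: V_p = I × R_p = 0.2069 × 1.184 = 0.2450 V
R3 is across V_p, so use P = V²/R for that branch.
P_R3 = (0.2450)² / 1.20 = 0.05002 W

50.0 mW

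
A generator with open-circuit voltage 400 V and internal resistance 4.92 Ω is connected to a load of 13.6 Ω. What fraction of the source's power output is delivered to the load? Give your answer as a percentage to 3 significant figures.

73.4 %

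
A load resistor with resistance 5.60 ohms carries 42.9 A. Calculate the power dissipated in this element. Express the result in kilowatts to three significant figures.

The current through and the resistance of the element are both given; use P = I²R.
P = (42.90 A)² × 5.60 Ω = 10310 W

10.3 kW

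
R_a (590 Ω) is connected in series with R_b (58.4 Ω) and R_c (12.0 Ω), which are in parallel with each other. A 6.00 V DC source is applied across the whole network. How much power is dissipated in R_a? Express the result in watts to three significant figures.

0.0590 W

Replace R_b and R_c with their parallel equivalent so the circuit becomes R_a in series with R_p.
R_p = (58.4×12.0)/(58.4+12.0) = 9.955 Ω
R_total = 590 + 9.955 = 600.0 Ω
I = V / R_total = 6.00 / 600.0 = 0.01000 A
All the current flows through R_a; use P = I²R.
P_R_a = (0.01000)² × 590 = 0.05901 W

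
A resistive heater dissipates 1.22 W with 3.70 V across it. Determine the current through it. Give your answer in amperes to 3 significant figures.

0.330 A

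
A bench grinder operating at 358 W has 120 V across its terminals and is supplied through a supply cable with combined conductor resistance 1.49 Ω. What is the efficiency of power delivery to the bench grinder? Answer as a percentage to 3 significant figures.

96.4 %

I = P / V = 358 / 120 = 2.983 A through the supply cable.
P_line = I² R_line = (2.983)² × 1.49 = 13.26 W
P_source = P_load + P_line = 358.0 + 13.26 = 371.3 W
η = P_load / P_source = 358.0 / 371.3 = 0.9643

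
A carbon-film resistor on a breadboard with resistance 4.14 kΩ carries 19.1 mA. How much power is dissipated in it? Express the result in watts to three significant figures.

1.51 W

With I and R stated, P = I²R applies in one step.
P = (0.01910 A)² × 4140 Ω = 1.510 W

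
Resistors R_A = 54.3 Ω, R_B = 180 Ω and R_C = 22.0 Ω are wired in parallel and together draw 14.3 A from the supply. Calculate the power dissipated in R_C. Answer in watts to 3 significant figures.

Only the total current is stated, so first find the parallel equivalent to get the voltage across the combination.
1/R_eq = 1/54.3 + 1/180 + 1/22.0 ⇒ R_eq = 14.40 Ω
V = I_total × R_eq = 14.30 × 14.40 = 206.0 V
P_R_C = V² / R_C = (206.0)² / 22.0 = 1928 W

1930 W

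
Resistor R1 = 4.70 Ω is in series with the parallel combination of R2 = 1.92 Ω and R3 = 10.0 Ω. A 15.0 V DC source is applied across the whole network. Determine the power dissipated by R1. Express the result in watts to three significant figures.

26.6 W

Collapse R2‖R3 to a single equivalent, reducing the network to two series elements.
R_p = (1.92×10.0)/(1.92+10.0) = 1.611 Ω
R_total = 4.70 + 1.611 = 6.311 Ω
I = V / R_total = 15.0 / 6.311 = 2.377 A
All the current flows through R1; use P = I²R.
P_R1 = (2.377)² × 4.70 = 26.55 W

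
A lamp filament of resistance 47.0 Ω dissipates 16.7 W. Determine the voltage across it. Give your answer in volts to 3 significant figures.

Rearranging the power relation for the two known quantities gives V = √(P R).
V = √(16.7 × 47.0) = 28.02 V

28.0 V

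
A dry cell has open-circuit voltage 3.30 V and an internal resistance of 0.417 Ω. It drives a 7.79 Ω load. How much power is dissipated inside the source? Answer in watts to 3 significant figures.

0.0674 W

The source's internal resistance is just another series element carrying I; its dissipation is I²r.
I = ε / (r + R) = 3.30 / (0.417 + 7.79) = 0.4021 A
P_int = I² r = (0.4021)² × 0.417 = 0.06742 W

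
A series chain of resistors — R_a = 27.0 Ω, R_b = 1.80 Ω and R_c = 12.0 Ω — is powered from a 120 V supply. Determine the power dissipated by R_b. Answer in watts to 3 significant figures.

Series elements share the same current, so find I first, then use P = I²R.
R_total = 27.0 + 1.80 + 12.0 = 40.80 Ω
I = V / R_total = 120 / 40.80 = 2.941 A
P_R_b = I² × R_b = (2.941)² × 1.80 = 15.57 W

15.6 W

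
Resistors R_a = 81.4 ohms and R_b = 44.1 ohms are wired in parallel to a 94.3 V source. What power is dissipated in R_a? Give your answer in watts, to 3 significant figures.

109 W

The supply voltage appears across each parallel branch — just use P = V²/R_a.
P_R_a = V² / R_a = (94.3)² / 81.4 Ω = 109.2 W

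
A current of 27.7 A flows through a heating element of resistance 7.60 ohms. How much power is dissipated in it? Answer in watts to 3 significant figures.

Knowing I and R, the power is just I²R — no need to find V first.
P = (27.70 A)² × 7.60 Ω = 5831 W

5830 W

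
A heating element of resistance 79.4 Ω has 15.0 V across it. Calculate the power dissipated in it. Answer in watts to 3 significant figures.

2.83 W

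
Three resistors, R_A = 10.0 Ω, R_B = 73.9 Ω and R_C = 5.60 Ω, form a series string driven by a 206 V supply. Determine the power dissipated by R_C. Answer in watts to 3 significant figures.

29.7 W

Series elements share the same current, so find I first, then use P = I²R.
R_total = 10.0 + 73.9 + 5.60 = 89.50 Ω
I = V / R_total = 206 / 89.50 = 2.302 A
P_R_C = I² × R_C = (2.302)² × 5.60 = 29.67 W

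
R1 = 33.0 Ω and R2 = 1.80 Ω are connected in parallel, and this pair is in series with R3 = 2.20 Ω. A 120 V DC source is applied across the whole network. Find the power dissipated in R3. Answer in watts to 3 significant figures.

Collapse the R1‖R2 pair into one equivalent R_p; then R_p and R3 form a series string.
R_p = (33.0×1.80)/(33.0+1.80) = 1.707 Ω
R_total = R_p + 2.20 = 1.707 + 2.20 = 3.907 Ω
I = V / R_total = 120 / 3.907 = 30.71 A
R3 is the series element, so its power is I²R.
P_R3 = (30.71)² × 2.20 = 2075 W

2080 W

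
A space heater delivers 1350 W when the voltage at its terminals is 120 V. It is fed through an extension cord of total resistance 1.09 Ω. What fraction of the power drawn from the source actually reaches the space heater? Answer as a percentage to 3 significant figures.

I = P / V = 1350 / 120 = 11.25 A through the extension cord.
P_line = I² R_line = (11.25)² × 1.09 = 138.0 W
P_source = P_load + P_line = 1350 + 138.0 = 1488 W
η = P_load / P_source = 1350 / 1488 = 0.9073

90.7 %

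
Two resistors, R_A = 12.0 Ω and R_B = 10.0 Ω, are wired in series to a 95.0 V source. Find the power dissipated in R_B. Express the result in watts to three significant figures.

186 W

The current is common to all series resistors; compute it, then apply P = I²R for the target.
R_total = 12.0 + 10.0 = 22.00 Ω
I = V / R_total = 95.0 / 22.00 = 4.318 A
P_R_B = I² × R_B = (4.318)² × 10.0 = 186.5 W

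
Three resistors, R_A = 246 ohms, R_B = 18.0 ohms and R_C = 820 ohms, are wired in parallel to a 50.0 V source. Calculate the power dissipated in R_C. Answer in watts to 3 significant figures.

3.05 W

R_C sits directly across the source, so P = V²/R with V = 50.0 V.
P_R_C = V² / R_C = (50.0)² / 820 Ω = 3.049 W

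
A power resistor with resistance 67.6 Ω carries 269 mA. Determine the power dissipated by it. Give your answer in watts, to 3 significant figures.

Current and resistance are given, so P = I²R is the direct form.
P = (0.2690 A)² × 67.6 Ω = 4.892 W

4.89 W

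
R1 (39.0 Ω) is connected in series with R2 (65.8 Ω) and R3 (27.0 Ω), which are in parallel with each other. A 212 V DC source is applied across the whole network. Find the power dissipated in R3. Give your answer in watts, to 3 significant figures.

180 W

Collapse R2‖R3 to a single equivalent, reducing the network to two series elements.
R_p = (65.8×27.0)/(65.8+27.0) = 19.14 Ω
R_total = 39.0 + 19.14 = 58.14 Ω
I = V / R_total = 212 / 58.14 = 3.646 A
Voltage across the parallel pair: V_p = I × R_p = 3.646 × 19.14 = 69.80 V
With V_p across R3, its power is V_p²/R3.
P_R3 = (69.80)² / 27.0 = 180.5 W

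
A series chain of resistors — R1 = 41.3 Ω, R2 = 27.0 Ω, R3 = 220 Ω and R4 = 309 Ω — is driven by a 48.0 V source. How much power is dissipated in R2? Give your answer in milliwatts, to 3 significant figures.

In a series string the same current flows through every resistor — find that current, then P = I²R for the one we want.
R_total = 41.3 + 27.0 + 220 + 309 = 597.3 Ω
I = V / R_total = 48.0 / 597.3 = 0.08036 A
P_R2 = I² × R2 = (0.08036)² × 27.0 = 0.1744 W

174 mW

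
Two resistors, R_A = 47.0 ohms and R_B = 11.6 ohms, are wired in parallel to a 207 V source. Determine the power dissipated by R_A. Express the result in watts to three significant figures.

912 W

Each parallel branch sees the full supply voltage, so P = V²/R applies directly to the target branch.
P_R_A = V² / R_A = (207)² / 47.0 Ω = 911.7 W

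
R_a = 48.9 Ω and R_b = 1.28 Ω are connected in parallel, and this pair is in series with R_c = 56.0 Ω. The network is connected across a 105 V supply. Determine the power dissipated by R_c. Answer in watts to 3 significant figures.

First find R_p for the parallel pair, then treat R_p + R_c as a series loop.
R_p = (48.9×1.28)/(48.9+1.28) = 1.247 Ω
R_total = R_p + 56.0 = 1.247 + 56.0 = 57.25 Ω
I = V / R_total = 105 / 57.25 = 1.834 A
All the supply current flows through R_c; use P = I²R_c.
P_R_c = (1.834)² × 56.0 = 188.4 W

188 W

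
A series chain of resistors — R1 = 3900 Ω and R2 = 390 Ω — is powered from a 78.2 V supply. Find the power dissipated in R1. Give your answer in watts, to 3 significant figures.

Since the resistors are in series they all carry the loop current I = V/R_total; the power in any one is I²R.
R_total = 3900 + 390 = 4290 Ω
I = V / R_total = 78.2 / 4290 = 0.01823 A
P_R1 = I² × R1 = (0.01823)² × 3900 = 1.296 W

1.30 W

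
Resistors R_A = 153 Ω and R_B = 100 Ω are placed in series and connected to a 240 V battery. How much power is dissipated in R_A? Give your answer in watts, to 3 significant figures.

138 W

In a series string the same current flows through every resistor — find that current, then P = I²R for the one we want.
R_total = 153 + 100 = 253.0 Ω
I = V / R_total = 240 / 253.0 = 0.9486 A
P_R_A = I² × R_A = (0.9486)² × 153 = 137.7 W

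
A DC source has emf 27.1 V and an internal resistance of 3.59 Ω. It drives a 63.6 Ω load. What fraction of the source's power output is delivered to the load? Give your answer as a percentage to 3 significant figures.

Efficiency is P_load / P_total. With a series r and R sharing the same I, P = I²R for each, so η = R/(R+r).
η = R / (R + r) = 63.6 / (63.6 + 3.59) = 0.9466

94.7 %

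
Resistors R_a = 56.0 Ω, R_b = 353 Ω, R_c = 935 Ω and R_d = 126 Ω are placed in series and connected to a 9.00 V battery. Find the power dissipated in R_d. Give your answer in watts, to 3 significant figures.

0.00472 W

Series elements share the same current, so find I first, then use P = I²R.
R_total = 56.0 + 353 + 935 + 126 = 1470 Ω
I = V / R_total = 9.00 / 1470 = 0.006122 A
P_R_d = I² × R_d = (0.006122)² × 126 = 0.004723 W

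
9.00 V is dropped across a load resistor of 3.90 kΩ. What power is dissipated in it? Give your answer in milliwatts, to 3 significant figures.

With V across and R both known, P = V²/R gives the dissipation directly.
P = (9.00 V)² / 3900 Ω = 0.02077 W

20.8 mW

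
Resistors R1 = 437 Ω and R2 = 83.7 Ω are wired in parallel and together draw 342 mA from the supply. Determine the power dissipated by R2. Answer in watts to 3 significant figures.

6.90 W

Parallel branches share V, not I — compute V via R_eq, then use V²/R for the target branch.
1/R_eq = 1/437 + 1/83.7 ⇒ R_eq = 70.25 Ω
V = I_total × R_eq = 0.3420 × 70.25 = 24.02 V
P_R2 = V² / R2 = (24.02)² / 83.7 = 6.895 W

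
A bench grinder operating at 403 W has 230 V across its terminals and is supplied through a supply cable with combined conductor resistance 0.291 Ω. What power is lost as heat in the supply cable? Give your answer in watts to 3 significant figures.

0.893 W

Line loss is just I²R for the cable — we know both I and R_line directly.
I = P / V = 403 / 230 = 1.752 A through the supply cable.
P_line = I² R_line = (1.752)² × 0.291 = 0.8934 W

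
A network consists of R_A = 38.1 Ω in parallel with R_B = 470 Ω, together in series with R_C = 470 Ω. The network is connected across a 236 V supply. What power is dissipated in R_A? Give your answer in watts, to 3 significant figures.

Collapse the R_A‖R_B pair into one equivalent R_p; then R_p and R_C form a series string.
R_p = (38.1×470)/(38.1+470) = 35.24 Ω
R_total = R_p + 470 = 35.24 + 470 = 505.2 Ω
I = V / R_total = 236 / 505.2 = 0.4671 A
Voltage across the parallel pair: V_p = I × R_p = 0.4671 × 35.24 = 16.46 V
R_A has V_p across it, so P = V_p²/R_A.
P_R_A = (16.46)² / 38.1 = 7.113 W

7.11 W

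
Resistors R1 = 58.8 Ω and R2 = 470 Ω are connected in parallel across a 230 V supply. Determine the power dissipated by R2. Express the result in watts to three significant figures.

113 W

Parallel branches share the same voltage; P = V²/R gives the branch power in one step.
P_R2 = V² / R2 = (230)² / 470 Ω = 112.6 W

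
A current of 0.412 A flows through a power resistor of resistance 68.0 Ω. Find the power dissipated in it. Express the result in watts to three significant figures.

With I and R stated, P = I²R applies in one step.
P = (0.4120 A)² × 68.0 Ω = 11.54 W

11.5 W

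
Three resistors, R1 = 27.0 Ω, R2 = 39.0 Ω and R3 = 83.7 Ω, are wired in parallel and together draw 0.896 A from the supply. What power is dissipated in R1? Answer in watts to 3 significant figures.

5.34 W

We need the common branch voltage; get it from I_total × R_eq, then P = V²/R for the branch.
1/R_eq = 1/27.0 + 1/39.0 + 1/83.7 ⇒ R_eq = 13.40 Ω
V = I_total × R_eq = 0.8960 × 13.40 = 12.01 V
P_R1 = V² / R1 = (12.01)² / 27.0 = 5.339 W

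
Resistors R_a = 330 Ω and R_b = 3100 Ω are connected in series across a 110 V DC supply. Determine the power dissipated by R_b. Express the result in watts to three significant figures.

Series elements share the same current, so find I first, then use P = I²R.
R_total = 330 + 3100 = 3430 Ω
I = V / R_total = 110 / 3430 = 0.03207 A
P_R_b = I² × R_b = (0.03207)² × 3100 = 3.188 W

3.19 W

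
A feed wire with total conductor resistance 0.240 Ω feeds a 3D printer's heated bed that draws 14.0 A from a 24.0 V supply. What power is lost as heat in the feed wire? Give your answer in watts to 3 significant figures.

47.0 W

Line loss is just I²R for the cable — we know both I and R_line directly.
The feed wire carries the full 14.0 A.
P_line = I² R_line = (14.00)² × 0.240 = 47.04 W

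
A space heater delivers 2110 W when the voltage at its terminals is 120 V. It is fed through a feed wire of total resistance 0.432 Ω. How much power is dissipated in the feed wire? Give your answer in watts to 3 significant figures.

Only the current and the line resistance are needed for the I²R loss.
I = P / V = 2110 / 120 = 17.58 A through the feed wire.
P_line = I² R_line = (17.58)² × 0.432 = 133.6 W

134 W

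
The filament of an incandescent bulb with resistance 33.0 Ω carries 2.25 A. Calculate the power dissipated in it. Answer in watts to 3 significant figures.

Current and resistance are given, so P = I²R is the direct form.
P = (2.250 A)² × 33.0 Ω = 167.1 W

167 W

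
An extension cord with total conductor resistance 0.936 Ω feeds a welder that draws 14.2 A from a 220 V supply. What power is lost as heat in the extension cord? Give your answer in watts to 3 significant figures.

The extension cord is a series resistance carrying the load current; its dissipation is I²R_line.
The extension cord carries the full 14.2 A.
P_line = I² R_line = (14.20)² × 0.936 = 188.7 W

189 W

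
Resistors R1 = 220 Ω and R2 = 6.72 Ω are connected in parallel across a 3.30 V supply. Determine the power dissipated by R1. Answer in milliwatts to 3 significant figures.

Every branch has 3.30 V across it, so for R1 the power is simply V²/R.
P_R1 = V² / R1 = (3.30)² / 220 Ω = 0.04950 W

49.5 mW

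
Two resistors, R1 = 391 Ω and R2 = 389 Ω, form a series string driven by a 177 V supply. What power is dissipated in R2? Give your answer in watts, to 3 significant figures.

The current is common to all series resistors; compute it, then apply P = I²R for the target.
R_total = 391 + 389 = 780.0 Ω
I = V / R_total = 177 / 780.0 = 0.2269 A
P_R2 = I² × R2 = (0.2269)² × 389 = 20.03 W

20.0 W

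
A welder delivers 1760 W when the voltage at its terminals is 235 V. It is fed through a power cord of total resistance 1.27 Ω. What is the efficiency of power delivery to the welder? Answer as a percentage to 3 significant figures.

I = P / V = 1760 / 235 = 7.489 A through the power cord.
P_line = I² R_line = (7.489)² × 1.27 = 71.23 W
P_source = P_load + P_line = 1760 + 71.23 = 1831 W
η = P_load / P_source = 1760 / 1831 = 0.9611

96.1 %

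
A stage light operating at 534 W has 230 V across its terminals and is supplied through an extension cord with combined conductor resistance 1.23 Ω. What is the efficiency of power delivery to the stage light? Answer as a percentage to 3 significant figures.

I = P / V = 534 / 230 = 2.322 A through the extension cord.
P_line = I² R_line = (2.322)² × 1.23 = 6.630 W
P_source = P_load + P_line = 534.0 + 6.630 = 540.6 W
η = P_load / P_source = 534.0 / 540.6 = 0.9877

98.8 %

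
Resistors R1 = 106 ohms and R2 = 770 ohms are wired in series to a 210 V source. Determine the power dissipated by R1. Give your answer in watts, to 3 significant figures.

The current is common to all series resistors; compute it, then apply P = I²R for the target.
R_total = 106 + 770 = 876.0 Ω
I = V / R_total = 210 / 876.0 = 0.2397 A
P_R1 = I² × R1 = (0.2397)² × 106 = 6.092 W

6.09 W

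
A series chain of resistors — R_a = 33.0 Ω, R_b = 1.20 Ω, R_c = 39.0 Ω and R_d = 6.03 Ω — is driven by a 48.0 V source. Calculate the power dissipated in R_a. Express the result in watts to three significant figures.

In a series string the same current flows through every resistor — find that current, then P = I²R for the one we want.
R_total = 33.0 + 1.20 + 39.0 + 6.03 = 79.23 Ω
I = V / R_total = 48.0 / 79.23 = 0.6058 A
P_R_a = I² × R_a = (0.6058)² × 33.0 = 12.11 W

12.1 W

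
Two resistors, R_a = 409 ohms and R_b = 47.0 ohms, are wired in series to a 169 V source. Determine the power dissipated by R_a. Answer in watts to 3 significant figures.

Since the resistors are in series they all carry the loop current I = V/R_total; the power in any one is I²R.
R_total = 409 + 47.0 = 456.0 Ω
I = V / R_total = 169 / 456.0 = 0.3706 A
P_R_a = I² × R_a = (0.3706)² × 409 = 56.18 W

56.2 W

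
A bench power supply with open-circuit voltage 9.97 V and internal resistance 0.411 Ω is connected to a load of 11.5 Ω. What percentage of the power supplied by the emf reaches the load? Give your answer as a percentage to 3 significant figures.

η = P_load/(P_load+P_int) = I²R/(I²R+I²r) = R/(R+r) — the I² cancels for series elements.
η = R / (R + r) = 11.5 / (11.5 + 0.411) = 0.9655

96.5 %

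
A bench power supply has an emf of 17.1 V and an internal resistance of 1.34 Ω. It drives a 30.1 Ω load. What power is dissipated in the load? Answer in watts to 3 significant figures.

With r and R in series, I = ε/(r+R); the load dissipates I²R.
I = ε / (r + R) = 17.1 / (1.34 + 30.1) = 0.5439 A
P_load = I² R = (0.5439)² × 30.1 = 8.904 W

8.90 W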